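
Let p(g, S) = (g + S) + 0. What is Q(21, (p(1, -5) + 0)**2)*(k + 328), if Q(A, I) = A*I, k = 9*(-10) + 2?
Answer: 80640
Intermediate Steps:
p(g, S) = S + g (p(g, S) = (S + g) + 0 = S + g)
k = -88 (k = -90 + 2 = -88)
Q(21, (p(1, -5) + 0)**2)*(k + 328) = (21*((-5 + 1) + 0)**2)*(-88 + 328) = (21*(-4 + 0)**2)*240 = (21*(-4)**2)*240 = (21*16)*240 = 336*240 = 80640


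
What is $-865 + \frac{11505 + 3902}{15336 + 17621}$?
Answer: $- \frac{28492398}{32957} \approx -864.53$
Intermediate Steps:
$-865 + \frac{11505 + 3902}{15336 + 17621} = -865 + \frac{15407}{32957} = - \frac{28492398}{32957}$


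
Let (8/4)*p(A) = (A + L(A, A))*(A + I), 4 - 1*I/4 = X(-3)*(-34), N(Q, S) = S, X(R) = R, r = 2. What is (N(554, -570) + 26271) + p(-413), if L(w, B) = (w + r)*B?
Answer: -68129624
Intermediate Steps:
L(w, B) = B*(2 + w) (L(w, B) = (w + 2)*B = (2 + w)*B = B*(2 + w))
I = -392 (I = 16 - (-12)*(-34) = 16 - 4*102 = 16 - 408 = -392)
p(A) = (-392 + A)*(A + A*(2 + A))/2 (p(A) = ((A + A*(2 + A))*(A - 392))/2 = ((A + A*(2 + A))*(-392 + A))/2 = ((-392 + A)*(A + A*(2 + A)))/2 = (-392 + A)*(A + A*(2 + A))/2)
(N(554, -570) + 26271) + p(-413) = (-570 + 26271) + (1/2)*(-413)*(-1176 + (-413)**2 - 389*(-413)) = 25701 + (1/2)*(-413)*(-1176 + 170569 + 160657) = 25701 + (1/2)*(-413)*330050 = 25701 - 68155325 = -68129624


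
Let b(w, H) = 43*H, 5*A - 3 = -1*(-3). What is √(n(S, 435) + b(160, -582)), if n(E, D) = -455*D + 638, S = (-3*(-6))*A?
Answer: 7*I*√4537 ≈ 471.5*I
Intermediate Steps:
A = 6/5 (A = ⅗ + (-1*(-3))/5 = ⅗ + (⅕)*3 = ⅗ + ⅗ = 6/5 ≈ 1.2000)
S = 108/5 (S = -3*(-6)*(6/5) = 18*(6/5) = 108/5 ≈ 21.600)
n(E, D) = 638 - 455*D
√(n(S, 435) + b(160, -582)) = √((638 - 455*435) + 43*(-582)) = √((638 - 197925) - 25026) = √(-197287 - 25026) = √(-222313) = 7*I*√4537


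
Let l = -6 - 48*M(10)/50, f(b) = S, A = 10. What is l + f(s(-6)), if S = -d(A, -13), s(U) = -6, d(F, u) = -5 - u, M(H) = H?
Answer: -118/5 ≈ -23.600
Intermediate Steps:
S = -8 (S = -(-5 - 1*(-13)) = -(-5 + 13) = -1*8 = -8)
f(b) = -8
l = -78/5 (l = -6 - 480/50 = -6 - 48*⅕ = -6 - 48/5 = -78/5 ≈ -15.600)
l + f(s(-6)) = -78/5 - 8 = -118/5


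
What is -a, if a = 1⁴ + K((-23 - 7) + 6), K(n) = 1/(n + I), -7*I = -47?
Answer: -114/121 ≈ -0.94215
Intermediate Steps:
I = 47/7 (I = -⅐*(-47) = 47/7 ≈ 6.7143)
K(n) = 1/(47/7 + n) (K(n) = 1/(n + 47/7) = 1/(47/7 + n))
a = 114/121 (a = 1⁴ + 7/(47 + 7*((-23 - 7) + 6)) = 1 + 7/(47 + 7*(-30 + 6)) = 1 + 7/(47 + 7*(-24)) = 1 + 7/(47 - 168) = 1 + 7/(-121) = 1 + 7*(-1/121) = 1 - 7/121 = 114/121 ≈ 0.94215)
-a = -1*114/121 = -114/121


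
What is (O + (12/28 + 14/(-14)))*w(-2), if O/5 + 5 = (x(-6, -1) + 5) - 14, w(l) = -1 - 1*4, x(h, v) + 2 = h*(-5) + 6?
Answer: -3480/7 ≈ -497.14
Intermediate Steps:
x(h, v) = 4 - 5*h (x(h, v) = -2 + (h*(-5) + 6) = -2 + (-5*h + 6) = -2 + (6 - 5*h) = 4 - 5*h)
w(l) = -5 (w(l) = -1 - 4 = -5)
O = 100 (O = -25 + 5*(((4 - 5*(-6)) + 5) - 14) = -25 + 5*(((4 + 30) + 5) - 14) = -25 + 5*((34 + 5) - 14) = -25 + 5*(39 - 14) = -25 + 5*25 = -25 + 125 = 100)
(O + (12/28 + 14/(-14)))*w(-2) = (100 + (12/28 + 14/(-14)))*(-5) = (100 + (12*(1/28) + 14*(-1/14)))*(-5) = (100 + (3/7 - 1))*(-5) = (100 - 4/7)*(-5) = (696/7)*(-5) = -3480/7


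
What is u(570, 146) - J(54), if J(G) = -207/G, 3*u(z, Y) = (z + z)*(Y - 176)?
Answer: -68377/6 ≈ -11396.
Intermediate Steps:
u(z, Y) = 2*z*(-176 + Y)/3 (u(z, Y) = ((z + z)*(Y - 176))/3 = ((2*z)*(-176 + Y))/3 = (2*z*(-176 + Y))/3 = 2*z*(-176 + Y)/3)
u(570, 146) - J(54) = (⅔)*570*(-176 + 146) - (-207)/54 = (⅔)*570*(-30) - (-207)/54 = -11400 - 1*(-23/6) = -11400 + 23/6 = -68377/6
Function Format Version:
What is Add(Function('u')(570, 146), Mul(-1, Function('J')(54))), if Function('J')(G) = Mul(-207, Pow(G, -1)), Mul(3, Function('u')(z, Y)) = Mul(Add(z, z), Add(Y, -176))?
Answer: Rational(-68377, 6) ≈ -11396.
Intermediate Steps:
Function('u')(z, Y) = Mul(Rational(2, 3), z, Add(-176, Y)) (Function('u')(z, Y) = Mul(Rational(1, 3), Mul(Add(z, z), Add(Y, -176))) = Mul(Rational(1, 3), Mul(Mul(2, z), Add(-176, Y))) = Mul(Rational(1, 3), Mul(2, z, Add(-176, Y))) = Mul(Rational(2, 3), z, Add(-176, Y)))
Add(Function('u')(570, 146), Mul(-1, Function('J')(54))) = Add(Mul(Rational(2, 3), 570, Add(-176, 146)), Mul(-1, Mul(-207, Pow(54, -1)))) = Add(Mul(Rational(2, 3), 570, -30), Mul(-1, Mul(-207, Rational(1, 54)))) = Add(-11400, Mul(-1, Rational(-23, 6))) = Add(-11400, Rational(23, 6)) = Rational(-68377, 6)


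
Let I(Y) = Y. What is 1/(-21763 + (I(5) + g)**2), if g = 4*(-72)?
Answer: 1/58326 ≈ 1.7145e-5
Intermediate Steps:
g = -288
1/(-21763 + (I(5) + g)**2) = 1/(-21763 + (5 - 288)**2) = 1/(-21763 + (-283)**2) = 1/(-21763 + 80089) = 1/58326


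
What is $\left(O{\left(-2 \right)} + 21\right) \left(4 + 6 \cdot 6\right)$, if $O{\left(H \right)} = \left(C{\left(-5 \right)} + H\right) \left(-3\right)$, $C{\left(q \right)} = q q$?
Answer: $-1920$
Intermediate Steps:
$C{\left(q \right)} = q^{2}$
$O{\left(H \right)} = -75 - 3 H$ ($O{\left(H \right)} = \left(\left(-5\right)^{2} + H\right) \left(-3\right) = \left(25 + H\right) \left(-3\right) = -75 - 3 H$)
$\left(O{\left(-2 \right)} + 21\right) \left(4 + 6 \cdot 6\right) = \left(\left(-75 - -6\right) + 21\right) \left(4 + 6 \cdot 6\right) = \left(\left(-75 + 6\right) + 21\right) \left(4 + 36\right) = \left(-69 + 21\right) 40 = \left(-48\right) 40 = -1920$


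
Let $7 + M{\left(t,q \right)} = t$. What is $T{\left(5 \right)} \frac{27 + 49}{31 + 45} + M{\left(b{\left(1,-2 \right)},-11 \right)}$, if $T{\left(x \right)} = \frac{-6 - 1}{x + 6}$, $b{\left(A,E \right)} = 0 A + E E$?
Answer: $- \frac{40}{11} \approx -3.6364$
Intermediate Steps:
$b{\left(A,E \right)} = E^{2}$ ($b{\left(A,E \right)} = 0 + E^{2} = E^{2}$)
$M{\left(t,q \right)} = -7 + t$
$T{\left(x \right)} = - \frac{7}{6 + x}$
$T{\left(5 \right)} \frac{27 + 49}{31 + 45} + M{\left(b{\left(1,-2 \right)},-11 \right)} = - \frac{7}{6 + 5} \frac{27 + 49}{31 + 45} - \left(7 - \left(-2\right)^{2}\right) = - \frac{7}{11} \cdot \frac{76}{76} + \left(-7 + 4\right) = \left(-7\right) \frac{1}{11} \cdot 76 \cdot \frac{1}{76} - 3 = \left(- \frac{7}{11}\right) 1 - 3 = - \frac{7}{11} - 3 = - \frac{40}{11}$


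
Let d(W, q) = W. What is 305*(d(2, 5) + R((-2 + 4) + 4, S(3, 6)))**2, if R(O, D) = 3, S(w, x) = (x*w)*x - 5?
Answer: 7625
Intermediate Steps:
S(w, x) = -5 + w*x**2 (S(w, x) = (w*x)*x - 5 = w*x**2 - 5 = -5 + w*x**2)
305*(d(2, 5) + R((-2 + 4) + 4, S(3, 6)))**2 = 305*(2 + 3)**2 = 305*5**2 = 305*25 = 7625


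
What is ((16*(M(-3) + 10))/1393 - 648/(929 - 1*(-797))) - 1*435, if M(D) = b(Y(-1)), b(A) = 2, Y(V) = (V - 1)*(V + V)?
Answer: -523224801/1202159 ≈ -435.24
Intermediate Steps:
Y(V) = 2*V*(-1 + V) (Y(V) = (-1 + V)*(2*V) = 2*V*(-1 + V))
M(D) = 2
((16*(M(-3) + 10))/1393 - 648/(929 - 1*(-797))) - 1*435 = ((16*(2 + 10))/1393 - 648/(929 - 1*(-797))) - 1*435 = ((16*12)*(1/1393) - 648/(929 + 797)) - 435 = (192*(1/1393) - 648/1726) - 435 = (192/1393 - 648*1/1726) - 435 = (192/1393 - 324/863) - 435 = -285636/1202159 - 435 = -523224801/1202159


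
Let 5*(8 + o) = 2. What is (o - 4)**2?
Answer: 3364/25 ≈ 134.56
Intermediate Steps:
o = -38/5 (o = -8 + (1/5)*2 = -8 + 2/5 = -38/5 ≈ -7.6000)
(o - 4)**2 = (-38/5 - 4)**2 = (-58/5)**2 = 3364/25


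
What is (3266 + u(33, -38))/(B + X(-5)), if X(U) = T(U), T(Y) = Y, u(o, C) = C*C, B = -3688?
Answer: -1570/1231 ≈ -1.2754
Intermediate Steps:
u(o, C) = C²
X(U) = U
(3266 + u(33, -38))/(B + X(-5)) = (3266 + (-38)²)/(-3688 - 5) = (3266 + 1444)/(-3693) = 4710*(-1/3693) = -1570/1231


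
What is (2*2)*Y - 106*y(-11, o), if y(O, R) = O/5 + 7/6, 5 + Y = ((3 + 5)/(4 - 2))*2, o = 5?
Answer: 1823/15 ≈ 121.53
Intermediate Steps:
Y = 3 (Y = -5 + ((3 + 5)/(4 - 2))*2 = -5 + (8/2)*2 = -5 + (8*(½))*2 = -5 + 4*2 = -5 + 8 = 3)
y(O, R) = 7/6 + O/5 (y(O, R) = O*(⅕) + 7*(⅙) = O/5 + 7/6 = 7/6 + O/5)
(2*2)*Y - 106*y(-11, o) = (2*2)*3 - 106*(7/6 + (⅕)*(-11)) = 4*3 - 106*(7/6 - 11/5) = 12 - 106*(-31/30) = 12 + 1643/15 = 1823/15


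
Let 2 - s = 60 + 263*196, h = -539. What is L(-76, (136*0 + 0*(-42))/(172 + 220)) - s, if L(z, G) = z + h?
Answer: 50991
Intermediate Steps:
L(z, G) = -539 + z (L(z, G) = z - 539 = -539 + z)
s = -51606 (s = 2 - (60 + 263*196) = 2 - (60 + 51548) = 2 - 1*51608 = 2 - 51608 = -51606)
L(-76, (136*0 + 0*(-42))/(172 + 220)) - s = (-539 - 76) - 1*(-51606) = -615 + 51606 = 50991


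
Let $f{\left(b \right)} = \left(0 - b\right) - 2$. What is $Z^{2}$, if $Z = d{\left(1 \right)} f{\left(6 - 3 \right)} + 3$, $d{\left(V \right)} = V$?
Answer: $4$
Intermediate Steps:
$f{\left(b \right)} = -2 - b$ ($f{\left(b \right)} = - b - 2 = -2 - b$)
$Z = -2$ ($Z = 1 \left(-2 - \left(6 - 3\right)\right) + 3 = 1 \left(-2 - 3\right) + 3 = 1 \left(-5\right) + 3 = -5 + 3 = -2$)
$Z^{2} = \left(-2\right)^{2} = 4$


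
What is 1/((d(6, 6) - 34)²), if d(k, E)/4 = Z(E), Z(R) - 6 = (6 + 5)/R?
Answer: 9/64 ≈ 0.14063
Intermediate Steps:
Z(R) = 6 + 11/R (Z(R) = 6 + (6 + 5)/R = 6 + 11/R)
d(k, E) = 24 + 44/E (d(k, E) = 4*(6 + 11/E) = 24 + 44/E)
1/((d(6, 6) - 34)²) = 1/(((24 + 44/6) - 34)²) = 1/(((24 + 44*(⅙)) - 34)²) = 1/(((24 + 22/3) - 34)²) = 1/((94/3 - 34)²) = 1/((-8/3)²) = 1/(64/9) = 9/64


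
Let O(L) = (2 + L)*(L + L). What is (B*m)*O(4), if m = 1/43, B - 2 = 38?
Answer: 1920/43 ≈ 44.651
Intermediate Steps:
B = 40 (B = 2 + 38 = 40)
O(L) = 2*L*(2 + L) (O(L) = (2 + L)*(2*L) = 2*L*(2 + L))
m = 1/43 ≈ 0.023256
(B*m)*O(4) = (40*(1/43))*(2*4*(2 + 4)) = 40*(2*4*6)/43 = (40/43)*48 = 1920/43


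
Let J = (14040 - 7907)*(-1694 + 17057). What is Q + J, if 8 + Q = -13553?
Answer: 94207718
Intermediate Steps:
J = 94221279 (J = 6133*15363 = 94221279)
Q = -13561 (Q = -8 - 13553 = -13561)
Q + J = -13561 + 94221279 = 94207718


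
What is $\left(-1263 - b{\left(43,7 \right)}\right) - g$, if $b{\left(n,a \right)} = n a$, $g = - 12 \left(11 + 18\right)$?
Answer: $-1216$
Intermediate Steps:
$g = -348$ ($g = \left(-12\right) 29 = -348$)
$b{\left(n,a \right)} = a n$
$\left(-1263 - b{\left(43,7 \right)}\right) - g = \left(-1263 - 7 \cdot 43\right) - -348 = \left(-1263 - 301\right) + 348 = -1564 + 348 = -1216$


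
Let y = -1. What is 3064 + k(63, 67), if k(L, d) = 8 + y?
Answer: 3071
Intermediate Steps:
k(L, d) = 7 (k(L, d) = 8 - 1 = 7)
3064 + k(63, 67) = 3064 + 7 = 3071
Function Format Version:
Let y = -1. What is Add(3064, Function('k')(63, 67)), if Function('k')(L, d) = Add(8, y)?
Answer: 3071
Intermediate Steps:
Function('k')(L, d) = 7 (Function('k')(L, d) = Add(8, -1) = 7)
Add(3064, Function('k')(63, 67)) = Add(3064, 7) = 3071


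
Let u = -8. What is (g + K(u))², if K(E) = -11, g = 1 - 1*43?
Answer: 2809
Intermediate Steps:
g = -42 (g = 1 - 43 = -42)
(g + K(u))² = (-42 - 11)² = (-53)² = 2809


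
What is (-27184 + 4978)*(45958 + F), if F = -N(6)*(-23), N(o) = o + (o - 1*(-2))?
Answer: -1027693680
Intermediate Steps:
N(o) = 2 + 2*o (N(o) = o + (o + 2) = o + (2 + o) = 2 + 2*o)
F = 322 (F = -(2 + 2*6)*(-23) = -(2 + 12)*(-23) = -1*14*(-23) = -14*(-23) = 322)
(-27184 + 4978)*(45958 + F) = (-27184 + 4978)*(45958 + 322) = -22206*46280 = -1027693680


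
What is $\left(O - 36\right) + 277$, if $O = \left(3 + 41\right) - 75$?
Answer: $210$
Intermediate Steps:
$O = -31$ ($O = 44 - 75 = -31$)
$\left(O - 36\right) + 277 = \left(-31 - 36\right) + 277 = -67 + 277 = 210$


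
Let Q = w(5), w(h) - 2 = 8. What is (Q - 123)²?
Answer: 12769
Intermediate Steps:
w(h) = 10 (w(h) = 2 + 8 = 10)
Q = 10
(Q - 123)² = (10 - 123)² = (-113)² = 12769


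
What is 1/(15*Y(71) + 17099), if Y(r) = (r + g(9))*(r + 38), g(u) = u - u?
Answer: 1/133184 ≈ 7.5084e-6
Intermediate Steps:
g(u) = 0
Y(r) = r*(38 + r) (Y(r) = (r + 0)*(r + 38) = r*(38 + r))
1/(15*Y(71) + 17099) = 1/(15*(71*(38 + 71)) + 17099) = 1/(15*(71*109) + 17099) = 1/(15*7739 + 17099) = 1/(116085 + 17099) = 1/133184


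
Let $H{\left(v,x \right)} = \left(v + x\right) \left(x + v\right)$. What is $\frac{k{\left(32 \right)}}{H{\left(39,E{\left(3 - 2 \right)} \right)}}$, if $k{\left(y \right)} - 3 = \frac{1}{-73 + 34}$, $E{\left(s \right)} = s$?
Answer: $\frac{29}{15600} \approx 0.001859$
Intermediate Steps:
$k{\left(y \right)} = \frac{116}{39}$ ($k{\left(y \right)} = 3 + \frac{1}{-73 + 34} = 3 + \frac{1}{-39} = 3 - \frac{1}{39} = \frac{116}{39}$)
$H{\left(v,x \right)} = \left(v + x\right)^{2}$ ($H{\left(v,x \right)} = \left(v + x\right) \left(v + x\right) = \left(v + x\right)^{2}$)
$\frac{k{\left(32 \right)}}{H{\left(39,E{\left(3 - 2 \right)} \right)}} = \frac{116}{39 \left(39 + \left(3 - 2\right)\right)^{2}} = \frac{116}{39 \left(39 + 1\right)^{2}} = \frac{116}{39 \cdot 40^{2}} = \frac{116}{39 \cdot 1600} = \frac{116}{39} \cdot \frac{1}{1600} = \frac{29}{15600}$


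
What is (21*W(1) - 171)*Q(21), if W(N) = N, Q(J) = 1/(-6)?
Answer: 25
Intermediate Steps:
Q(J) = -⅙
(21*W(1) - 171)*Q(21) = (21*1 - 171)*(-⅙) = (21 - 171)*(-⅙) = -150*(-⅙) = 25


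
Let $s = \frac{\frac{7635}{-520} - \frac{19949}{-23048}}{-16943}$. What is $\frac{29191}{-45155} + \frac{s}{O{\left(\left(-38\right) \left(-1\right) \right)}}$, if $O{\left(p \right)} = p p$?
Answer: $- \frac{106992343339226539}{165504555654415120} \approx -0.64646$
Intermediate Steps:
$s = \frac{2069975}{2538264716}$ ($s = \left(7635 \left(- \frac{1}{520}\right) - - \frac{19949}{23048}\right) \left(- \frac{1}{16943}\right) = \left(- \frac{1527}{104} + \frac{19949}{23048}\right) \left(- \frac{1}{16943}\right) = \left(- \frac{2069975}{149812}\right) \left(- \frac{1}{16943}\right) = \frac{2069975}{2538264716} \approx 0.00081551$)
$O{\left(p \right)} = p^{2}$
$\frac{29191}{-45155} + \frac{s}{O{\left(\left(-38\right) \left(-1\right) \right)}} = \frac{29191}{-45155} + \frac{2069975}{2538264716 \left(\left(-38\right) \left(-1\right)\right)^{2}} = 29191 \left(- \frac{1}{45155}\right) + \frac{2069975}{2538264716 \cdot 38^{2}} = - \frac{29191}{45155} + \frac{2069975}{2538264716 \cdot 1444} = - \frac{29191}{45155} + \frac{2069975}{2538264716} \cdot \frac{1}{1444} = - \frac{29191}{45155} + \frac{2069975}{3665254249904} = - \frac{106992343339226539}{165504555654415120}$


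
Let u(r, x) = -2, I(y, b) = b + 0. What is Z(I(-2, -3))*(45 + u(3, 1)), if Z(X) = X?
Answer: -129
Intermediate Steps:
I(y, b) = b
Z(I(-2, -3))*(45 + u(3, 1)) = -3*(45 - 2) = -3*43 = -129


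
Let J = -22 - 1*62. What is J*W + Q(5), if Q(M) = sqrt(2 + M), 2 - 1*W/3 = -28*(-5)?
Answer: 34776 + sqrt(7) ≈ 34779.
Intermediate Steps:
J = -84 (J = -22 - 62 = -84)
W = -414 (W = 6 - (-3)*28*(-5) = 6 - (-3)*(-140) = 6 - 3*140 = 6 - 420 = -414)
J*W + Q(5) = -84*(-414) + sqrt(2 + 5) = 34776 + sqrt(7)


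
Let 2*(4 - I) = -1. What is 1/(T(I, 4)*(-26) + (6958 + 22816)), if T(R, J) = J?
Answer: 1/29670 ≈ 3.3704e-5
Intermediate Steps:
I = 9/2 (I = 4 - ½*(-1) = 4 + ½ = 9/2 ≈ 4.5000)
1/(T(I, 4)*(-26) + (6958 + 22816)) = 1/(4*(-26) + (6958 + 22816)) = 1/(-104 + 29774) = 1/29670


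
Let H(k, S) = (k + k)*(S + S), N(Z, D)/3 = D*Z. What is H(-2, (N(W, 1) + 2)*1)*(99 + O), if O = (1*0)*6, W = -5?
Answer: 10296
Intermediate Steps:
O = 0 (O = 0*6 = 0)
N(Z, D) = 3*D*Z (N(Z, D) = 3*(D*Z) = 3*D*Z)
H(k, S) = 4*S*k (H(k, S) = (2*k)*(2*S) = 4*S*k)
H(-2, (N(W, 1) + 2)*1)*(99 + O) = (4*((3*1*(-5) + 2)*1)*(-2))*(99 + 0) = (4*((-15 + 2)*1)*(-2))*99 = (4*(-13*1)*(-2))*99 = (4*(-13)*(-2))*99 = 104*99 = 10296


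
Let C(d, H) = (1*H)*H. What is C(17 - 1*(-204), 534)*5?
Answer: 1425780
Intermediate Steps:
C(d, H) = H**2 (C(d, H) = H*H = H**2)
C(17 - 1*(-204), 534)*5 = 534**2*5 = 285156*5 = 1425780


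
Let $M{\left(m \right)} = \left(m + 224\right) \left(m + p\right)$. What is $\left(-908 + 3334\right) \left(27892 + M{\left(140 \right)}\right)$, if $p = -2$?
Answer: $189528824$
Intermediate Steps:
$M{\left(m \right)} = \left(-2 + m\right) \left(224 + m\right)$ ($M{\left(m \right)} = \left(m + 224\right) \left(m - 2\right) = \left(224 + m\right) \left(-2 + m\right) = \left(-2 + m\right) \left(224 + m\right)$)
$\left(-908 + 3334\right) \left(27892 + M{\left(140 \right)}\right) = \left(-908 + 3334\right) \left(27892 + \left(-448 + 140^{2} + 222 \cdot 140\right)\right) = 2426 \left(27892 + \left(-448 + 19600 + 31080\right)\right) = 2426 \left(27892 + 50232\right) = 2426 \cdot 78124 = 189528824$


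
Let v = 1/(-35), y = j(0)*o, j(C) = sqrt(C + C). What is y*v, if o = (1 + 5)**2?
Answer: 0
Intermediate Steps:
j(C) = sqrt(2)*sqrt(C) (j(C) = sqrt(2*C) = sqrt(2)*sqrt(C))
o = 36 (o = 6**2 = 36)
y = 0 (y = (sqrt(2)*sqrt(0))*36 = (sqrt(2)*0)*36 = 0*36 = 0)
v = -1/35 ≈ -0.028571
y*v = 0*(-1/35) = 0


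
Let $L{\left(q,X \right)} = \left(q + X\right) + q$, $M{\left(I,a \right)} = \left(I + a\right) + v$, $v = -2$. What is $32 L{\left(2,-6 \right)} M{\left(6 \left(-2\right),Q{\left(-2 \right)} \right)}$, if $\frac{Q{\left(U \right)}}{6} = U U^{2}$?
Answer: $3968$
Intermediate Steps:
$Q{\left(U \right)} = 6 U^{3}$ ($Q{\left(U \right)} = 6 U U^{2} = 6 U^{3}$)
$M{\left(I,a \right)} = -2 + I + a$ ($M{\left(I,a \right)} = \left(I + a\right) - 2 = -2 + I + a$)
$L{\left(q,X \right)} = X + 2 q$ ($L{\left(q,X \right)} = \left(X + q\right) + q = X + 2 q$)
$32 L{\left(2,-6 \right)} M{\left(6 \left(-2\right),Q{\left(-2 \right)} \right)} = 32 \left(-6 + 2 \cdot 2\right) \left(-2 + 6 \left(-2\right) + 6 \left(-2\right)^{3}\right) = 32 \left(-6 + 4\right) \left(-2 - 12 + 6 \left(-8\right)\right) = 32 \left(-2\right) \left(-2 - 12 - 48\right) = \left(-64\right) \left(-62\right) = 3968$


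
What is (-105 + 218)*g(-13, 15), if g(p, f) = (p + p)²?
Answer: 76388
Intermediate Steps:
g(p, f) = 4*p² (g(p, f) = (2*p)² = 4*p²)
(-105 + 218)*g(-13, 15) = (-105 + 218)*(4*(-13)²) = 113*(4*169) = 113*676 = 76388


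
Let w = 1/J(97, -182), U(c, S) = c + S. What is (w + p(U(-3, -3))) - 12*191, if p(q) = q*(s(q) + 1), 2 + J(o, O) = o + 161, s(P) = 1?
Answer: -589823/256 ≈ -2304.0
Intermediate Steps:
J(o, O) = 159 + o (J(o, O) = -2 + (o + 161) = -2 + (161 + o) = 159 + o)
U(c, S) = S + c
w = 1/256 (w = 1/(159 + 97) = 1/256 ≈ 0.0039063)
p(q) = 2*q (p(q) = q*(1 + 1) = q*2 = 2*q)
(w + p(U(-3, -3))) - 12*191 = (1/256 + 2*(-3 - 3)) - 12*191 = (1/256 + 2*(-6)) - 2292 = (1/256 - 12) - 2292 = -3071/256 - 2292 = -589823/256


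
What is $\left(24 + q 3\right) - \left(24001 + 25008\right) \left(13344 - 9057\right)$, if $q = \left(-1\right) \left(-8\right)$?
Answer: $-210101535$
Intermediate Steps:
$q = 8$
$\left(24 + q 3\right) - \left(24001 + 25008\right) \left(13344 - 9057\right) = \left(24 + 8 \cdot 3\right) - \left(24001 + 25008\right) \left(13344 - 9057\right) = \left(24 + 24\right) - 49009 \cdot 4287 = 48 - 210101583 = -210101535$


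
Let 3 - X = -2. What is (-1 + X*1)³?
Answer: 64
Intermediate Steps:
X = 5 (X = 3 - 1*(-2) = 3 + 2 = 5)
(-1 + X*1)³ = (-1 + 5*1)³ = (-1 + 5)³ = 4³ = 64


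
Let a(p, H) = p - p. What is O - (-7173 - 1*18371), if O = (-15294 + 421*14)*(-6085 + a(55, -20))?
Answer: 57224544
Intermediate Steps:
a(p, H) = 0
O = 57199000 (O = (-15294 + 421*14)*(-6085 + 0) = (-15294 + 5894)*(-6085) = -9400*(-6085) = 57199000)
O - (-7173 - 1*18371) = 57199000 - (-7173 - 1*18371) = 57199000 - (-7173 - 18371) = 57199000 - 1*(-25544) = 57199000 + 25544 = 57224544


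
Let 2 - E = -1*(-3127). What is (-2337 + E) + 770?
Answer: -4692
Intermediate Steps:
E = -3125 (E = 2 - (-1)*(-3127) = 2 - 1*3127 = 2 - 3127 = -3125)
(-2337 + E) + 770 = (-2337 - 3125) + 770 = -5462 + 770 = -4692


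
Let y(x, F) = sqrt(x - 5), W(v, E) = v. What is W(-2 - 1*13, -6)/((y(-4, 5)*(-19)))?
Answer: -5*I/19 ≈ -0.26316*I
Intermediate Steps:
y(x, F) = sqrt(-5 + x)
W(-2 - 1*13, -6)/((y(-4, 5)*(-19))) = (-2 - 1*13)/((sqrt(-5 - 4)*(-19))) = (-2 - 13)/((sqrt(-9)*(-19))) = -15*I/57 = -5*I/19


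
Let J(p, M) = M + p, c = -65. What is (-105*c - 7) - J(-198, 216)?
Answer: 6800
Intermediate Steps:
(-105*c - 7) - J(-198, 216) = (-105*(-65) - 7) - (216 - 198) = (6825 - 7) - 1*18 = 6818 - 18 = 6800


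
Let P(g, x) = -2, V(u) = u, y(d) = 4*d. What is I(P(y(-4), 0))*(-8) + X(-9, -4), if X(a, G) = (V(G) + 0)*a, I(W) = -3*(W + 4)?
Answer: 84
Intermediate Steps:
I(W) = -12 - 3*W (I(W) = -3*(4 + W) = -12 - 3*W)
X(a, G) = G*a (X(a, G) = (G + 0)*a = G*a)
I(P(y(-4), 0))*(-8) + X(-9, -4) = (-12 - 3*(-2))*(-8) - 4*(-9) = (-12 + 6)*(-8) + 36 = -6*(-8) + 36 = 48 + 36 = 84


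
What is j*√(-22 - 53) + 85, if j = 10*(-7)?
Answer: 85 - 350*I*√3 ≈ 85.0 - 606.22*I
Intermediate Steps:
j = -70
j*√(-22 - 53) + 85 = -70*√(-22 - 53) + 85 = -350*I*√3 + 85 = 85 - 350*I*√3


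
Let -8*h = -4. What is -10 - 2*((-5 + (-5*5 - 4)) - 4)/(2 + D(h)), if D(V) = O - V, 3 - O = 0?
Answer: 62/9 ≈ 6.8889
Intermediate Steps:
O = 3 (O = 3 - 1*0 = 3 + 0 = 3)
h = 1/2 (h = -1/8*(-4) = 1/2 ≈ 0.50000)
D(V) = 3 - V
-10 - 2*((-5 + (-5*5 - 4)) - 4)/(2 + D(h)) = -10 - 2*((-5 + (-5*5 - 4)) - 4)/(2 + (3 - 1*1/2)) = -10 - 2*((-5 + (-25 - 4)) - 4)/(2 + (3 - 1/2)) = -10 - 2*((-5 - 29) - 4)/(2 + 5/2) = -10 - 2*(-34 - 4)/9/2 = -10 - (-76)*2/9 = -10 - 2*(-76/9) = -10 + 152/9 = 62/9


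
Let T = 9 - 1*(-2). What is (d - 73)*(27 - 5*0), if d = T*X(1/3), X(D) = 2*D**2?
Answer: -1905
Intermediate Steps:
T = 11 (T = 9 + 2 = 11)
d = 22/9 (d = 11*(2*(1/3)**2) = 11*(2*(1/9)) = 11*(2/9) = 22/9 ≈ 2.4444)
(d - 73)*(27 - 5*0) = (22/9 - 73)*(27 - 5*0) = -635*(27 + 0)/9 = -635/9*27 = -1905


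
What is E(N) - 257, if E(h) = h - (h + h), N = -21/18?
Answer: -1535/6 ≈ -255.83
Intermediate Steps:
N = -7/6 (N = -21*1/18 = -7/6 ≈ -1.1667)
E(h) = -h (E(h) = h - 2*h = -h)
E(N) - 257 = -1*(-7/6) - 257 = 7/6 - 257 = -1535/6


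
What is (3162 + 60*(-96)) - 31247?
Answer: -33845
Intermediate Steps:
(3162 + 60*(-96)) - 31247 = (3162 - 5760) - 31247 = -2598 - 31247 = -33845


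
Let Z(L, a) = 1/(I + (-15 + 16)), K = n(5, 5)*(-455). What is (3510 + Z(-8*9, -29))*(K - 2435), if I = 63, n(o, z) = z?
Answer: -529029555/32 ≈ -1.6532e+7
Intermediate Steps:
K = -2275 (K = 5*(-455) = -2275)
Z(L, a) = 1/64 (Z(L, a) = 1/(63 + (-15 + 16)) = 1/(63 + 1) = 1/64)
(3510 + Z(-8*9, -29))*(K - 2435) = (3510 + 1/64)*(-2275 - 2435) = (224641/64)*(-4710) = -529029555/32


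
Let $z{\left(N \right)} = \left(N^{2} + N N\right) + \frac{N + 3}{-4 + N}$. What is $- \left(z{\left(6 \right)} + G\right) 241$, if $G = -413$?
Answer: $\frac{162193}{2} \approx 81097.0$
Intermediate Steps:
$z{\left(N \right)} = 2 N^{2} + \frac{3 + N}{-4 + N}$ ($z{\left(N \right)} = \left(N^{2} + N^{2}\right) + \frac{3 + N}{-4 + N} = 2 N^{2} + \frac{3 + N}{-4 + N}$)
$- \left(z{\left(6 \right)} + G\right) 241 = - \left(\frac{3 + 6 - 8 \cdot 6^{2} + 2 \cdot 6^{3}}{-4 + 6} - 413\right) 241 = - \left(\frac{3 + 6 - 288 + 2 \cdot 216}{2} - 413\right) 241 = - \left(\frac{3 + 6 - 288 + 432}{2} - 413\right) 241 = - \left(\frac{1}{2} \cdot 153 - 413\right) 241 = - \left(\frac{153}{2} - 413\right) 241 = - \frac{\left(-673\right) 241}{2} = \left(-1\right) \left(- \frac{162193}{2}\right) = \frac{162193}{2}$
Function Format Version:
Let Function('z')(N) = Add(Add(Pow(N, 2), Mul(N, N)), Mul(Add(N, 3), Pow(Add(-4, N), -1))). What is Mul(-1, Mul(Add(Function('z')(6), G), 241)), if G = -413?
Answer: Rational(162193, 2) ≈ 81097.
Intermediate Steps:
Function('z')(N) = Add(Mul(2, Pow(N, 2)), Mul(Pow(Add(-4, N), -1), Add(3, N))) (Function('z')(N) = Add(Add(Pow(N, 2), Pow(N, 2)), Mul(Add(3, N), Pow(Add(-4, N), -1))) = Add(Mul(2, Pow(N, 2)), Mul(Pow(Add(-4, N), -1), Add(3, N))))
Mul(-1, Mul(Add(Function('z')(6), G), 241)) = Mul(-1, Mul(Add(Mul(Pow(Add(-4, 6), -1), Add(3, 6, Mul(-8, Pow(6, 2)), Mul(2, Pow(6, 3)))), -413), 241)) = Mul(-1, Mul(Add(Mul(Pow(2, -1), Add(3, 6, Mul(-8, 36), Mul(2, 216))), -413), 241)) = Mul(-1, Mul(Add(Mul(Rational(1, 2), Add(3, 6, -288, 432)), -413), 241)) = Mul(-1, Mul(Add(Mul(Rational(1, 2), 153), -413), 241)) = Mul(-1, Mul(Add(Rational(153, 2), -413), 241)) = Mul(-1, Mul(Rational(-673, 2), 241)) = Mul(-1, Rational(-162193, 2)) = Rational(162193, 2)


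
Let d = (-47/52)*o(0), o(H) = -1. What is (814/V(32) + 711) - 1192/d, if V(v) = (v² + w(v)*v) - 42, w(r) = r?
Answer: -28633572/47141 ≈ -607.40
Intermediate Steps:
V(v) = -42 + 2*v² (V(v) = (v² + v*v) - 42 = (v² + v²) - 42 = 2*v² - 42 = -42 + 2*v²)
d = 47/52 (d = -47/52*(-1) = 47/52 ≈ 0.90385)
(814/V(32) + 711) - 1192/d = (814/(-42 + 2*32²) + 711) - 1192/47/52 = (814/(-42 + 2*1024) + 711) - 1192*52/47 = (814/(-42 + 2048) + 711) - 61984/47 = (814/2006 + 711) - 61984/47 = (814*(1/2006) + 711) - 61984/47 = (407/1003 + 711) - 61984/47 = 713540/1003 - 61984/47 = -28633572/47141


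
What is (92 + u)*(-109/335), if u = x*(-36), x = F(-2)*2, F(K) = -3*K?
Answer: 7412/67 ≈ 110.63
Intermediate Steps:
x = 12 (x = -3*(-2)*2 = 6*2 = 12)
u = -432 (u = 12*(-36) = -432)
(92 + u)*(-109/335) = (92 - 432)*(-109/335) = -(-37060)/335 = -340*(-109/335) = 7412/67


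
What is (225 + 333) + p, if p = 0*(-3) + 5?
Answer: 563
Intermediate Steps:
p = 5 (p = 0 + 5 = 5)
(225 + 333) + p = (225 + 333) + 5 = 558 + 5 = 563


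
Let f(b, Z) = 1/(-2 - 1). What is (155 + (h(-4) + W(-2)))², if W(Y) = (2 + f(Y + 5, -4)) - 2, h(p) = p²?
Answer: 262144/9 ≈ 29127.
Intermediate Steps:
f(b, Z) = -⅓ (f(b, Z) = 1/(-3) = -⅓)
W(Y) = -⅓ (W(Y) = (2 - ⅓) - 2 = 5/3 - 2 = -⅓)
(155 + (h(-4) + W(-2)))² = (155 + ((-4)² - ⅓))² = (155 + (16 - ⅓))² = (155 + 47/3)² = (512/3)² = 262144/9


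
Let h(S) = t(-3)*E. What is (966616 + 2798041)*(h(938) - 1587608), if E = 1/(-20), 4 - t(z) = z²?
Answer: -23907194517167/4 ≈ -5.9768e+12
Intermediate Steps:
t(z) = 4 - z²
E = -1/20 ≈ -0.050000
h(S) = ¼ (h(S) = (4 - 1*(-3)²)*(-1/20) = (4 - 1*9)*(-1/20) = (4 - 9)*(-1/20) = -5*(-1/20) = ¼)
(966616 + 2798041)*(h(938) - 1587608) = (966616 + 2798041)*(¼ - 1587608) = 3764657*(-6350431/4) = -23907194517167/4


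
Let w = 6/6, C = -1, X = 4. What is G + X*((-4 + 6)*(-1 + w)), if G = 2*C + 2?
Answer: 0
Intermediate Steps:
G = 0 (G = 2*(-1) + 2 = -2 + 2 = 0)
w = 1 (w = 6*(1/6) = 1)
G + X*((-4 + 6)*(-1 + w)) = 0 + 4*((-4 + 6)*(-1 + 1)) = 0 + 4*(2*0) = 0 + 4*0 = 0 + 0 = 0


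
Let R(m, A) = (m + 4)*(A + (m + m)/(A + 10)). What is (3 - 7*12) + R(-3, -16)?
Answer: -96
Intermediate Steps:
R(m, A) = (4 + m)*(A + 2*m/(10 + A)) (R(m, A) = (4 + m)*(A + (2*m)/(10 + A)) = (4 + m)*(A + 2*m/(10 + A)))
(3 - 7*12) + R(-3, -16) = (3 - 7*12) + (2*(-3)² + 4*(-16)² + 8*(-3) + 40*(-16) - 3*(-16)² + 10*(-16)*(-3))/(10 - 16) = (3 - 84) + (2*9 + 4*256 - 24 - 640 - 3*256 + 480)/(-6) = -81 - (18 + 1024 - 24 - 640 - 768 + 480)/6 = -81 - ⅙*90 = -81 - 15 = -96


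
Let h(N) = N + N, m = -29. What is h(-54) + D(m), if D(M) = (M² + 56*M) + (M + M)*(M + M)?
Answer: 2473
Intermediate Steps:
h(N) = 2*N
D(M) = 5*M² + 56*M (D(M) = (M² + 56*M) + (2*M)*(2*M) = (M² + 56*M) + 4*M² = 5*M² + 56*M)
h(-54) + D(m) = 2*(-54) - 29*(56 + 5*(-29)) = -108 - 29*(56 - 145) = -108 - 29*(-89) = -108 + 2581 = 2473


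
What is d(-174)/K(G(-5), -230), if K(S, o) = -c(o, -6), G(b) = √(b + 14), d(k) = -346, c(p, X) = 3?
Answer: 346/3 ≈ 115.33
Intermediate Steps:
G(b) = √(14 + b)
K(S, o) = -3 (K(S, o) = -1*3 = -3)
d(-174)/K(G(-5), -230) = -346/(-3) = -346*(-⅓) = 346/3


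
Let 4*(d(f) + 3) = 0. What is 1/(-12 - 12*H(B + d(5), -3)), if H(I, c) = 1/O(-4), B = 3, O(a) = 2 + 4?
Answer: -1/14 ≈ -0.071429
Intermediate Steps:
O(a) = 6
d(f) = -3 (d(f) = -3 + (1/4)*0 = -3 + 0 = -3)
H(I, c) = 1/6
1/(-12 - 12*H(B + d(5), -3)) = 1/(-12 - 12*1/6) = 1/(-12 - 2) = 1/(-14) = -1/14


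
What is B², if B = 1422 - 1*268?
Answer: 1331716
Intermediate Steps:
B = 1154 (B = 1422 - 268 = 1154)
B² = 1154² = 1331716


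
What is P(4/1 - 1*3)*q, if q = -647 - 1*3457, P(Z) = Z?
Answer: -4104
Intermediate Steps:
q = -4104 (q = -647 - 3457 = -4104)
P(4/1 - 1*3)*q = (4/1 - 1*3)*(-4104) = (4*1 - 3)*(-4104) = (4 - 3)*(-4104) = 1*(-4104) = -4104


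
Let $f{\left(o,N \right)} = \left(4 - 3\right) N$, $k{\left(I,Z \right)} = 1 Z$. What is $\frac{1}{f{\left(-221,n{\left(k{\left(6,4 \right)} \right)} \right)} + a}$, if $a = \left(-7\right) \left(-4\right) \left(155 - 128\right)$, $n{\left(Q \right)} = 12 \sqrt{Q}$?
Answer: $\frac{1}{780} \approx 0.0012821$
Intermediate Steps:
$k{\left(I,Z \right)} = Z$
$f{\left(o,N \right)} = N$ ($f{\left(o,N \right)} = 1 N = N$)
$a = 756$ ($a = 28 \cdot 27 = 756$)
$\frac{1}{f{\left(-221,n{\left(k{\left(6,4 \right)} \right)} \right)} + a} = \frac{1}{12 \sqrt{4} + 756} = \frac{1}{12 \cdot 2 + 756} = \frac{1}{24 + 756} = \frac{1}{780}$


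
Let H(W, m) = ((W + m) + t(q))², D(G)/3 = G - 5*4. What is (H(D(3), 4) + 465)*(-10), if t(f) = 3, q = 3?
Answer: -24010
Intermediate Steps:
D(G) = -60 + 3*G (D(G) = 3*(G - 5*4) = 3*(G - 20) = 3*(-20 + G) = -60 + 3*G)
H(W, m) = (3 + W + m)² (H(W, m) = ((W + m) + 3)² = (3 + W + m)²)
(H(D(3), 4) + 465)*(-10) = ((3 + (-60 + 3*3) + 4)² + 465)*(-10) = ((3 + (-60 + 9) + 4)² + 465)*(-10) = ((3 - 51 + 4)² + 465)*(-10) = ((-44)² + 465)*(-10) = (1936 + 465)*(-10) = 2401*(-10) = -24010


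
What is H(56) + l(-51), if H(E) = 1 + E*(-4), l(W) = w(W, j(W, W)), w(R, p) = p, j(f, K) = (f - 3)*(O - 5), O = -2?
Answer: 155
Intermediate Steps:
j(f, K) = 21 - 7*f (j(f, K) = (f - 3)*(-2 - 5) = (-3 + f)*(-7) = 21 - 7*f)
l(W) = 21 - 7*W
H(E) = 1 - 4*E
H(56) + l(-51) = (1 - 4*56) + (21 - 7*(-51)) = (1 - 224) + (21 + 357) = -223 + 378 = 155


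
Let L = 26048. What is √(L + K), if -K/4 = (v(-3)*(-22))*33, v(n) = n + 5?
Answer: 4*√1991 ≈ 178.48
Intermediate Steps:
v(n) = 5 + n
K = 5808 (K = -4*(5 - 3)*(-22)*33 = -4*2*(-22)*33 = -(-176)*33 = -4*(-1452) = 5808)
√(L + K) = √(26048 + 5808) = √31856 = 4*√1991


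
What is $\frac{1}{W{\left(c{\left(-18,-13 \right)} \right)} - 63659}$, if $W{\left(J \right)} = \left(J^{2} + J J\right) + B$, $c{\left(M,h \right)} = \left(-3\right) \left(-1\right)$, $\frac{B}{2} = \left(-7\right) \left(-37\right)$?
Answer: $- \frac{1}{63123} \approx -1.5842 \cdot 10^{-5}$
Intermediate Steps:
$B = 518$ ($B = 2 \left(\left(-7\right) \left(-37\right)\right) = 2 \cdot 259 = 518$)
$c{\left(M,h \right)} = 3$
$W{\left(J \right)} = 518 + 2 J^{2}$ ($W{\left(J \right)} = \left(J^{2} + J J\right) + 518 = \left(J^{2} + J^{2}\right) + 518 = 2 J^{2} + 518 = 518 + 2 J^{2}$)
$\frac{1}{W{\left(c{\left(-18,-13 \right)} \right)} - 63659} = \frac{1}{\left(518 + 2 \cdot 3^{2}\right) - 63659} = \frac{1}{\left(518 + 2 \cdot 9\right) - 63659} = \frac{1}{\left(518 + 18\right) - 63659} = \frac{1}{536 - 63659} = \frac{1}{-63123} = - \frac{1}{63123}$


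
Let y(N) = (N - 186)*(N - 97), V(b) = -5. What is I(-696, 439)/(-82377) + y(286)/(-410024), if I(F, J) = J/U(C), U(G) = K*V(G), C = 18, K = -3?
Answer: -5883470009/126662051430 ≈ -0.046450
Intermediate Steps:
y(N) = (-186 + N)*(-97 + N)
U(G) = 15 (U(G) = -3*(-5) = 15)
I(F, J) = J/15
I(-696, 439)/(-82377) + y(286)/(-410024) = ((1/15)*439)/(-82377) + (18042 + 286² - 283*286)/(-410024) = (439/15)*(-1/82377) + (18042 + 81796 - 80938)*(-1/410024) = -439/1235655 + 18900*(-1/410024) = -439/1235655 - 4725/102506 = -5883470009/126662051430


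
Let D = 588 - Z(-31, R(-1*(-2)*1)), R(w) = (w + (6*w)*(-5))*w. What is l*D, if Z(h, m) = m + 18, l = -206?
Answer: -141316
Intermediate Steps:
R(w) = -29*w**2 (R(w) = (w - 30*w)*w = (-29*w)*w = -29*w**2)
Z(h, m) = 18 + m
D = 686 (D = 588 - (18 - 29*(-1*(-2)*1)**2) = 588 - (18 - 29*(2*1)**2) = 588 - (18 - 29*2**2) = 588 - (18 - 29*4) = 588 - (18 - 116) = 588 - 1*(-98) = 588 + 98 = 686)
l*D = -206*686 = -141316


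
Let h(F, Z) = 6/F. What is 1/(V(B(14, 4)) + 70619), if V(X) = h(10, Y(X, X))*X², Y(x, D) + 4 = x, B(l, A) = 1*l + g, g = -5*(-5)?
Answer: 5/357658 ≈ 1.3980e-5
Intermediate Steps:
g = 25
B(l, A) = 25 + l (B(l, A) = 1*l + 25 = l + 25 = 25 + l)
Y(x, D) = -4 + x
V(X) = 3*X²/5 (V(X) = (6/10)*X² = (6*(⅒))*X² = 3*X²/5)
1/(V(B(14, 4)) + 70619) = 1/(3*(25 + 14)²/5 + 70619) = 1/((⅗)*39² + 70619) = 1/((⅗)*1521 + 70619) = 1/(4563/5 + 70619) = 1/(357658/5) = 5/357658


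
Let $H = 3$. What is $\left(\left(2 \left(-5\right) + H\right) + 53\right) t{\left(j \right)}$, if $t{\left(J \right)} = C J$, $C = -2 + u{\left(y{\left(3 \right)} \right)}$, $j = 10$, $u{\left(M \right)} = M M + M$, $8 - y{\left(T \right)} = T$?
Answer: $12880$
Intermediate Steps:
$y{\left(T \right)} = 8 - T$
$u{\left(M \right)} = M + M^{2}$ ($u{\left(M \right)} = M^{2} + M = M + M^{2}$)
$C = 28$ ($C = -2 + \left(8 - 3\right) \left(1 + \left(8 - 3\right)\right) = -2 + 5 \left(1 + 5\right) = -2 + 5 \cdot 6 = -2 + 30 = 28$)
$t{\left(J \right)} = 28 J$
$\left(\left(2 \left(-5\right) + H\right) + 53\right) t{\left(j \right)} = \left(\left(2 \left(-5\right) + 3\right) + 53\right) 28 \cdot 10 = \left(\left(-10 + 3\right) + 53\right) 280 = \left(-7 + 53\right) 280 = 46 \cdot 280 = 12880$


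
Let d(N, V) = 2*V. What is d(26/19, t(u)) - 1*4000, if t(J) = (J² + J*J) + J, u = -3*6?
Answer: -2740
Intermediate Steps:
u = -18
t(J) = J + 2*J² (t(J) = (J² + J²) + J = 2*J² + J = J + 2*J²)
d(26/19, t(u)) - 1*4000 = 2*(-18*(1 + 2*(-18))) - 1*4000 = 2*(-18*(1 - 36)) - 4000 = 2*(-18*(-35)) - 4000 = 2*630 - 4000 = 1260 - 4000 = -2740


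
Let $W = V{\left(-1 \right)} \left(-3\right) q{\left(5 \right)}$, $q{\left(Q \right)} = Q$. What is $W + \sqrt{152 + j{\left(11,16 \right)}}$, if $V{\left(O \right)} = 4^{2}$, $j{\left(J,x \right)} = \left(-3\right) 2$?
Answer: $-240 + \sqrt{146} \approx -227.92$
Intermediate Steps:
$j{\left(J,x \right)} = -6$
$V{\left(O \right)} = 16$
$W = -240$ ($W = 16 \left(-3\right) 5 = \left(-48\right) 5 = -240$)
$W + \sqrt{152 + j{\left(11,16 \right)}} = -240 + \sqrt{152 - 6} = -240 + \sqrt{146}$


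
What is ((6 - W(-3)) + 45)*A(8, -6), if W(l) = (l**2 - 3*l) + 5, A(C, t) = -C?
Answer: -224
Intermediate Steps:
W(l) = 5 + l**2 - 3*l
((6 - W(-3)) + 45)*A(8, -6) = ((6 - (5 + (-3)**2 - 3*(-3))) + 45)*(-1*8) = ((6 - (5 + 9 + 9)) + 45)*(-8) = ((6 - 1*23) + 45)*(-8) = ((6 - 23) + 45)*(-8) = (-17 + 45)*(-8) = 28*(-8) = -224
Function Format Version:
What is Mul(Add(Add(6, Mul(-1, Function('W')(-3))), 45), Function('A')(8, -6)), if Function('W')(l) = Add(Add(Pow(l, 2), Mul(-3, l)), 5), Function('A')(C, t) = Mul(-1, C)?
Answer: -224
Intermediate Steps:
Function('W')(l) = Add(5, Pow(l, 2), Mul(-3, l))
Mul(Add(Add(6, Mul(-1, Function('W')(-3))), 45), Function('A')(8, -6)) = Mul(Add(Add(6, Mul(-1, Add(5, Pow(-3, 2), Mul(-3, -3)))), 45), Mul(-1, 8)) = Mul(Add(Add(6, Mul(-1, Add(5, 9, 9))), 45), -8) = Mul(Add(Add(6, Mul(-1, 23)), 45), -8) = Mul(Add(Add(6, -23), 45), -8) = Mul(Add(-17, 45), -8) = Mul(28, -8) = -224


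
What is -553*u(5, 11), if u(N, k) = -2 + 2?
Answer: 0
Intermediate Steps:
u(N, k) = 0
-553*u(5, 11) = -553*0 = 0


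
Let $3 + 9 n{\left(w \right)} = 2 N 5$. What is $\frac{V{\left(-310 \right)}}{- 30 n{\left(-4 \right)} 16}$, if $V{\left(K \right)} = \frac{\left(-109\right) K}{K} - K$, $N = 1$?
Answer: $- \frac{603}{1120} \approx -0.53839$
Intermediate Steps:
$V{\left(K \right)} = -109 - K$
$n{\left(w \right)} = \frac{7}{9}$ ($n{\left(w \right)} = - \frac{1}{3} + \frac{2 \cdot 1 \cdot 5}{9} = - \frac{1}{3} + \frac{2 \cdot 5}{9} = - \frac{1}{3} + \frac{1}{9} \cdot 10 = - \frac{1}{3} + \frac{10}{9} = \frac{7}{9}$)
$\frac{V{\left(-310 \right)}}{- 30 n{\left(-4 \right)} 16} = \frac{-109 - -310}{\left(-30\right) \frac{7}{9} \cdot 16} = \frac{-109 + 310}{\left(- \frac{70}{3}\right) 16} = \frac{201}{- \frac{1120}{3}} = 201 \left(- \frac{3}{1120}\right) = - \frac{603}{1120}$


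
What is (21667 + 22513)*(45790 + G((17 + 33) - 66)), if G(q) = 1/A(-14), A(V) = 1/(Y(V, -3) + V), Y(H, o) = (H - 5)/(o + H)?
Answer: 34381361980/17 ≈ 2.0224e+9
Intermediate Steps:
Y(H, o) = (-5 + H)/(H + o)
A(V) = 1/(V + (-5 + V)/(-3 + V)) (A(V) = 1/((-5 + V)/(V - 3) + V) = 1/((-5 + V)/(-3 + V) + V) = 1/(V + (-5 + V)/(-3 + V)))
G(q) = -219/17 (G(q) = 1/((-3 - 14)/(-5 - 14 - 14*(-3 - 14))) = 1/(-17/(-5 - 14 - 14*(-17))) = 1/(-17/(-5 - 14 + 238)) = 1/(-17/219) = -219/17)
(21667 + 22513)*(45790 + G((17 + 33) - 66)) = (21667 + 22513)*(45790 - 219/17) = 44180*(778211/17) = 34381361980/17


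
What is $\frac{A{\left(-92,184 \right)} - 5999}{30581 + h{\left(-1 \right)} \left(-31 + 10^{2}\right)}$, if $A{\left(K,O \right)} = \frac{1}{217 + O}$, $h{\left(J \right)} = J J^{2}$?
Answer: $- \frac{1202799}{6117656} \approx -0.19661$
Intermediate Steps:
$h{\left(J \right)} = J^{3}$
$\frac{A{\left(-92,184 \right)} - 5999}{30581 + h{\left(-1 \right)} \left(-31 + 10^{2}\right)} = \frac{\frac{1}{217 + 184} - 5999}{30581 + \left(-1\right)^{3} \left(-31 + 10^{2}\right)} = \frac{\frac{1}{401} - 5999}{30581 - \left(-31 + 100\right)} = \frac{\frac{1}{401} - 5999}{30581 - 69} = - \frac{2405598}{401 \left(30581 - 69\right)} = - \frac{2405598}{401 \cdot 30512} = \left(- \frac{2405598}{401}\right) \frac{1}{30512} = - \frac{1202799}{6117656}$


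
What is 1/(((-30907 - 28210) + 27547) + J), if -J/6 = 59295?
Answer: -1/387340 ≈ -2.5817e-6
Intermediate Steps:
J = -355770 (J = -6*59295 = -355770)
1/(((-30907 - 28210) + 27547) + J) = 1/(((-30907 - 28210) + 27547) - 355770) = 1/((-59117 + 27547) - 355770) = 1/(-31570 - 355770) = 1/(-387340) = -1/387340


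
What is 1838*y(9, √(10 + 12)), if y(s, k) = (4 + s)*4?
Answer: 95576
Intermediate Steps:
y(s, k) = 16 + 4*s
1838*y(9, √(10 + 12)) = 1838*(16 + 4*9) = 1838*(16 + 36) = 1838*52 = 95576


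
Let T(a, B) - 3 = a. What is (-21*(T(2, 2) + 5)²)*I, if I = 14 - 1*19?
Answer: 10500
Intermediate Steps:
T(a, B) = 3 + a
I = -5 (I = 14 - 19 = -5)
(-21*(T(2, 2) + 5)²)*I = -21*((3 + 2) + 5)²*(-5) = -21*(5 + 5)²*(-5) = -21*10²*(-5) = -21*100*(-5) = -2100*(-5) = 10500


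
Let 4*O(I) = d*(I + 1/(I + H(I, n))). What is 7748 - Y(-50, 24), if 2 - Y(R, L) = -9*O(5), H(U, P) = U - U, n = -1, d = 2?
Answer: 38613/5 ≈ 7722.6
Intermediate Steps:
H(U, P) = 0
O(I) = I/2 + 1/(2*I) (O(I) = (2*(I + 1/(I + 0)))/4 = (2*(I + 1/I))/4 = (2*I + 2/I)/4 = I/2 + 1/(2*I))
Y(R, L) = 127/5 (Y(R, L) = 2 - (-9)*(1/2)*(1 + 5**2)/5 = 2 - (-9)*(1/2)*(1/5)*(1 + 25) = 2 - (-9)*(1/2)*(1/5)*26 = 2 - (-9)*13/5 = 2 - 1*(-117/5) = 2 + 117/5 = 127/5)
7748 - Y(-50, 24) = 7748 - 1*127/5 = 7748 - 127/5 = 38613/5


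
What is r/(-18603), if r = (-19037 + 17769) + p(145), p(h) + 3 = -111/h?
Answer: 184406/2697435 ≈ 0.068363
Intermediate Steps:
p(h) = -3 - 111/h
r = -184406/145 (r = (-19037 + 17769) + (-3 - 111/145) = -1268 + (-3 - 111*1/145) = -1268 + (-3 - 111/145) = -1268 - 546/145 = -184406/145 ≈ -1271.8)
r/(-18603) = -184406/145/(-18603) = -184406/145*(-1/18603) = 184406/2697435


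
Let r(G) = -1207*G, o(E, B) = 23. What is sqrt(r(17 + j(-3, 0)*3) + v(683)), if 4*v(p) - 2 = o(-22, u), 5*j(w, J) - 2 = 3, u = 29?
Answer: I*sqrt(96535)/2 ≈ 155.35*I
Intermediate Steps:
j(w, J) = 1 (j(w, J) = 2/5 + (1/5)*3 = 2/5 + 3/5 = 1)
v(p) = 25/4 (v(p) = 1/2 + (1/4)*23 = 1/2 + 23/4 = 25/4)
sqrt(r(17 + j(-3, 0)*3) + v(683)) = sqrt(-1207*(17 + 1*3) + 25/4) = sqrt(-1207*(17 + 3) + 25/4) = sqrt(-1207*20 + 25/4) = sqrt(-24140 + 25/4) = sqrt(-96535/4) = I*sqrt(96535)/2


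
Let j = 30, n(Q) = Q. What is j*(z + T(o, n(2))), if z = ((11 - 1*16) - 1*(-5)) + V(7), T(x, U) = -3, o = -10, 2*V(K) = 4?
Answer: -30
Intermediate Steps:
V(K) = 2 (V(K) = (1/2)*4 = 2)
z = 2 (z = ((11 - 1*16) - 1*(-5)) + 2 = ((11 - 16) + 5) + 2 = (-5 + 5) + 2 = 0 + 2 = 2)
j*(z + T(o, n(2))) = 30*(2 - 3) = 30*(-1) = -30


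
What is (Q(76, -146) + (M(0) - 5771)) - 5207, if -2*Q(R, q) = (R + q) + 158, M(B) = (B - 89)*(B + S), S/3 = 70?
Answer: -29712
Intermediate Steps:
S = 210 (S = 3*70 = 210)
M(B) = (-89 + B)*(210 + B) (M(B) = (B - 89)*(B + 210) = (-89 + B)*(210 + B))
Q(R, q) = -79 - R/2 - q/2 (Q(R, q) = -((R + q) + 158)/2 = -(158 + R + q)/2 = -79 - R/2 - q/2)
(Q(76, -146) + (M(0) - 5771)) - 5207 = ((-79 - 1/2*76 - 1/2*(-146)) + ((-18690 + 0**2 + 121*0) - 5771)) - 5207 = ((-79 - 38 + 73) + ((-18690 + 0 + 0) - 5771)) - 5207 = (-44 + (-18690 - 5771)) - 5207 = (-44 - 24461) - 5207 = -24505 - 5207 = -29712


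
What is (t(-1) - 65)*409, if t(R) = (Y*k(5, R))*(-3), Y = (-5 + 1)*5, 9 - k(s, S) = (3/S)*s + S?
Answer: 586915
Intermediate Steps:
k(s, S) = 9 - S - 3*s/S (k(s, S) = 9 - ((3/S)*s + S) = 9 - (3*s/S + S) = 9 - (S + 3*s/S) = 9 + (-S - 3*s/S) = 9 - S - 3*s/S)
Y = -20 (Y = -4*5 = -20)
t(R) = 540 - 900/R - 60*R (t(R) = -20*(9 - R - 3*5/R)*(-3) = -20*(9 - R - 15/R)*(-3) = (-180 + 20*R + 300/R)*(-3) = 540 - 900/R - 60*R)
(t(-1) - 65)*409 = ((540 - 900/(-1) - 60*(-1)) - 65)*409 = ((540 - 900*(-1) + 60) - 65)*409 = ((540 + 900 + 60) - 65)*409 = (1500 - 65)*409 = 1435*409 = 586915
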